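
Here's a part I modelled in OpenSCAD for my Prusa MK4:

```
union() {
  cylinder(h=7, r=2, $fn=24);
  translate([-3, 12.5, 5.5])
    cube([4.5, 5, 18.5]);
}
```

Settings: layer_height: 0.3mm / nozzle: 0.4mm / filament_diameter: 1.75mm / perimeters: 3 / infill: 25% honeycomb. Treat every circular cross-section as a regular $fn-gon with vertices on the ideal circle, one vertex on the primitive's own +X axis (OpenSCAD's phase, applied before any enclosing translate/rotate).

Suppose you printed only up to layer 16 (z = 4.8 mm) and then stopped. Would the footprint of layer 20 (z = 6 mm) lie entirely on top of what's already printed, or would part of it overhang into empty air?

part overhangs

Compare the two slices. At z = 4.8: the r=2 cylinder contributes a regular 24-gon of circumradius 2 (area = (24/2)·2.000²·sin(360°/24) = 12.42 mm²); the cube at (-3, 12.5) is not intersected at this z (z outside [5.5, 24]); Merging all regions: only the r=2 cylinder is present, so the union is just that shape — area = 12.42 mm². At z = 6: the r=2 cylinder contributes a regular 24-gon of circumradius 2 (area = (24/2)·2.000²·sin(360°/24) = 12.42 mm²); the 4.5×5 cube at (-3, 12.5) contributes its full rectangle (area 22.50 mm²); Taking the union: the 2 present regions are separate (no shared area or edge), so areas and boundary lengths simply add and each stays a separate island — area = 34.92 mm². Checking containment: at z = 6 the cross-section extends beyond the z = 4.8 cross-section by about 22.50 mm².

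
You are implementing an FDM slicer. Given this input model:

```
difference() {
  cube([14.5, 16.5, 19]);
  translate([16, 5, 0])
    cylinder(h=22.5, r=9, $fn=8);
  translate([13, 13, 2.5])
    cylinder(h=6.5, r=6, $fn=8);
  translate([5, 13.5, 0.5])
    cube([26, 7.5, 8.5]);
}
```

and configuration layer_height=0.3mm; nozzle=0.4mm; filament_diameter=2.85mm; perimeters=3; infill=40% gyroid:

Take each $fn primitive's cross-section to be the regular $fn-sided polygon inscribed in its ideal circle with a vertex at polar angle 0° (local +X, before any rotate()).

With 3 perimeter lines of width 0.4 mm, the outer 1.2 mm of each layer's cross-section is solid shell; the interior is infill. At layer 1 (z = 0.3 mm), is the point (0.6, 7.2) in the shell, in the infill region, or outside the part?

shell

At z = 0.3 mm: the cube (footprint 14.5×16.5) is included at this height; the cylinder at (16, 5): section is a regular 8-gon, circumradius r=9; the cylinder at (13, 13) does not reach this height (z outside [2.5, 9]); the cube at (5, 13.5) does not reach this height (z outside [0.5, 9]); After the difference (first − rest): starting from the 14.5×16.5 cube, the r=9 cylinder at (16, 5) partially overlaps it — only the 76.56 mm² overlap (of its 229.10 mm²) is removed, clipping the outline — 1 connected region. Overall, the cross-section is a single solid region. The nearest boundary edge runs (0.00, 0.00)→(0.00, 16.50); distance from the point to it = 0.60 mm. The point is inside the cross-section, 0.60 mm from the nearest boundary — within the 1.2 mm shell band (3 × 0.4).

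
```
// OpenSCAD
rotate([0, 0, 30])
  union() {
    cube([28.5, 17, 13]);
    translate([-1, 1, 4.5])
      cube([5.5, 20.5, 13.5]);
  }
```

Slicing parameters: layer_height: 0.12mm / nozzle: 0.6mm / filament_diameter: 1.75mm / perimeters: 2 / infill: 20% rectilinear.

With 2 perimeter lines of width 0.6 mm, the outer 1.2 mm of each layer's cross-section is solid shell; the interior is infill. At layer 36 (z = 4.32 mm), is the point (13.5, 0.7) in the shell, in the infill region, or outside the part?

outside

At z = 4.32 mm: the 28.5×17 cube contributes its full rectangle; the cube at (-1, 1) is absent (z outside [4.5, 18]); Merging all regions: only the 28.5×17 cube is present, so the union is just that shape — 1 connected region; (whole slice rotated 30° about Z — lengths, areas and connectivity unchanged). Overall, the cross-section is a single solid region. Undo the 30° rotation: the query point maps to (12.041, -6.144) in the un-rotated model frame. The nearest boundary edge runs (0.00, 0.00)→(28.50, 0.00); distance from the point to it = 6.14 mm. The point is not inside any of the regions above, so it lies outside the cross-section (6.14 mm from the nearest boundary).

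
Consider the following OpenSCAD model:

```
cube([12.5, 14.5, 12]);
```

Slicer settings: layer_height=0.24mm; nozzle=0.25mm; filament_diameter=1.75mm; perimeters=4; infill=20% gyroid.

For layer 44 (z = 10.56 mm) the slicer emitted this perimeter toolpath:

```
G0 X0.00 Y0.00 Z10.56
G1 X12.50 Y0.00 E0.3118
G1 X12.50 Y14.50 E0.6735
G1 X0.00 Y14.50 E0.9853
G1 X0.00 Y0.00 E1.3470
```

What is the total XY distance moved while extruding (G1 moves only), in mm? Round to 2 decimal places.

54.00 mm

Sum the Euclidean lengths of each G1 segment: total = 54.00 mm.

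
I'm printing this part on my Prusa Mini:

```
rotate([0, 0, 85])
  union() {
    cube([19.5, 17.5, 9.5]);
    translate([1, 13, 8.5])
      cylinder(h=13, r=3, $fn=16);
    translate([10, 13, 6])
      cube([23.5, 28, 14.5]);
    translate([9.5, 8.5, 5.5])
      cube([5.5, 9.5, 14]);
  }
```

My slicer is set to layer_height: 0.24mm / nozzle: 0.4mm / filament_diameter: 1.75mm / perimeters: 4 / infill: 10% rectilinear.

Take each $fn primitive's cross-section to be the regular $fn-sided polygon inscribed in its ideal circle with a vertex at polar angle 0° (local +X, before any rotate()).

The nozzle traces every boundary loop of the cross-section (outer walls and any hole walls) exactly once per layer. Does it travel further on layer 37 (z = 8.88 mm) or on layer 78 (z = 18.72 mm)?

Layer 37 (z = 8.88): the cube is present — its section is the full 19.5×17.5 rectangle (perimeter 74.00 mm); the r=3 cylinder at (1, 13) gives a regular 16-gon of circumradius 3 (constant along its height) (perimeter = 2·16·3.000·sin(180°/16) = 18.73 mm); the cube at (10, 13) (footprint 23.5×28) is included at this height (perimeter 103.00 mm); the cube at (9.5, 8.5) (footprint 5.5×9.5) is included at this height (perimeter 30.00 mm); Combining (union): the regions partially overlap (shared area 114.33 mm²), so the edge portions inside another operand are dropped and the merged outline is re-measured after clipping — boundary = 150.72 mm; (whole slice rotated 85° about Z — lengths, areas and connectivity unchanged). So its perimeter = 150.72 mm. Layer 78 (z = 18.72): the cube does not reach this height (z outside [0, 9.5]); the r=3 cylinder at (1, 13) contributes a regular 16-gon of circumradius 3 (perimeter = 2·16·3.000·sin(180°/16) = 18.73 mm); the 23.5×28 cube at (10, 13) contributes its full rectangle (perimeter 103.00 mm); the cube at (9.5, 8.5) is present — its section is the full 5.5×9.5 rectangle (perimeter 30.00 mm); Combining (union): the regions partially overlap (shared area 25.00 mm²), so the edge portions inside another operand are dropped and the merged outline is re-measured after clipping — boundary = 131.73 mm; (whole slice rotated 85° about Z — lengths, areas and connectivity unchanged). So its perimeter = 131.73 mm. Layer 37 is larger (150.72 vs 131.73 mm).

layer 37 (z = 8.88 mm)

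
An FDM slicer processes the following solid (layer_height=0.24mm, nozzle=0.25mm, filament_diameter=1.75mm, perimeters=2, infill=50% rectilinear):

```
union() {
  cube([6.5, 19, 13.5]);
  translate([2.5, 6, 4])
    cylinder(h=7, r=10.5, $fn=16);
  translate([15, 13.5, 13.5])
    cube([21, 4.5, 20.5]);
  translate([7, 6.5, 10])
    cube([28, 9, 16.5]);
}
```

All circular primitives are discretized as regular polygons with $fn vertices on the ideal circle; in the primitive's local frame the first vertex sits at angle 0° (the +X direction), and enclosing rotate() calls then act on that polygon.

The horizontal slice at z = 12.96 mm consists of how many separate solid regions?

At z = 12.96 mm: the cube is present — its section is the full 6.5×19 rectangle; the cylinder at (2.5, 6) is not intersected at this z (z outside [4, 11]); the cube at (15, 13.5) is absent (z outside [13.5, 34]); the 28×9 cube at (7, 6.5) contributes its full rectangle; Taking the union: the 2 present regions are separate (no shared area or edge), so areas and boundary lengths simply add and each stays a separate island — 2 connected regions. The result has 2 disconnected regions.

2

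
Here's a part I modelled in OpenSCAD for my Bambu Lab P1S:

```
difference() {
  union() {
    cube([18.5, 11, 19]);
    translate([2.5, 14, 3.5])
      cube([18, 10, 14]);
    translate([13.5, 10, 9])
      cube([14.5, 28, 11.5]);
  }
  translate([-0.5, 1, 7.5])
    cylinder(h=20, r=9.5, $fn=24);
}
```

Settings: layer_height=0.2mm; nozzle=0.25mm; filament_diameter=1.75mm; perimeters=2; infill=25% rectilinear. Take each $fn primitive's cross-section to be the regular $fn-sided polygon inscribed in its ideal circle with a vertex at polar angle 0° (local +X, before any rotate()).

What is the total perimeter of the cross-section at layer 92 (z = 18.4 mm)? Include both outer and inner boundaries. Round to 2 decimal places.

At z = 18.4 mm: the cube (footprint 18.5×11) is included at this height (perimeter 59.00 mm); the cube at (2.5, 14) is absent (z outside [3.5, 17.5]); the cube at (13.5, 10) (footprint 14.5×28) is included at this height (perimeter 85.00 mm); Taking the union: the regions partially overlap (shared area 5.00 mm²), so the edge portions inside another operand are dropped and the merged outline is re-measured after clipping — boundary = 132.00 mm; the cylinder at (-0.5, 1): section is a regular 24-gon, circumradius r=9.5 (perimeter = 2·24·9.500·sin(180°/24) = 59.52 mm); Taking the first minus the rest: starting from the result so far, the r=9.5 cylinder at (-0.5, 1) partially overlaps it — only the 74.28 mm² overlap (of its 280.30 mm²) is removed, clipping the outline — boundary = 128.08 mm. Overall, the cross-section is a single solid region. Total boundary length (outer) = 128.08 mm.

128.08 mm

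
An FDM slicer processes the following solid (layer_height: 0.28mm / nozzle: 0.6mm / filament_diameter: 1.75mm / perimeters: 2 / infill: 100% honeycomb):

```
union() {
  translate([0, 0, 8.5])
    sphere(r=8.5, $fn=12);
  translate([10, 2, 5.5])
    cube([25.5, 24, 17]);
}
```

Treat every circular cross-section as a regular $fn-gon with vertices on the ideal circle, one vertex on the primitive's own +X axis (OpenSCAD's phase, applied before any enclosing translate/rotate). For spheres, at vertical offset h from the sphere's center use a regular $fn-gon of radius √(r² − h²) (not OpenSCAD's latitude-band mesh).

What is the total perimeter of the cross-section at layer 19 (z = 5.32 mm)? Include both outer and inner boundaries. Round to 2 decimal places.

48.96 mm

At z = 5.32 mm: the sphere: section is a regular 12-gon, circumradius = √(r²−h²) = √(8.5²−3.18²) = 7.883 (perimeter = 2·12·7.883·sin(180°/12) = 48.96 mm); the cube at (10, 2) is absent (z outside [5.5, 22.5]); Taking the union: only the r=8.5 sphere is present, so the union is just that shape — boundary = 48.96 mm. Overall, the cross-section is a single solid region. Total boundary length (outer) = 48.96 mm.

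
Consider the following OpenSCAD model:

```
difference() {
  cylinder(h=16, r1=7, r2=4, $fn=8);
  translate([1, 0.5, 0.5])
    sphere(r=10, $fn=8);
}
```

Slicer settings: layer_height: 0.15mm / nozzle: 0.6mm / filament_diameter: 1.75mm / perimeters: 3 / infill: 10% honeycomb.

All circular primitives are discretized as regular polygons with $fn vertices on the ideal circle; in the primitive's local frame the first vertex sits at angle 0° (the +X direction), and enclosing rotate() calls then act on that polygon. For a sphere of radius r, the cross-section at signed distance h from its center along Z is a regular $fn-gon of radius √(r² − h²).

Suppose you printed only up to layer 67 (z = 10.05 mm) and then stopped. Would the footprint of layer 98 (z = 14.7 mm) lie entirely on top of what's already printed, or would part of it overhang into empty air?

part overhangs

Compare the two slices. At z = 10.05: the cone: at t=0.628 of its height the radius interpolates to r₁+(r₂−r₁)t = 5.116, giving a regular 8-gon of that circumradius (area = (8/2)·5.116²·sin(360°/8) = 74.02 mm²); the r=10 sphere at (1, 0.5) contributes a regular 8-gon of circumradius √(10²−9.55²) = 2.966 (area = (8/2)·2.966²·sin(360°/8) = 24.88 mm²); After the difference (first − rest): starting from the cone (74.02 mm²), the r=10 sphere at (1, 0.5) lies wholly inside it (removes its full 24.88 mm² and its 18.16 mm outline becomes a hole wall) — area = 49.14 mm². At z = 14.7: the cone (r1=7→r2=4) has section circumradius 4.244 here — a regular 8-gon (area = (8/2)·4.244²·sin(360°/8) = 50.94 mm²); the sphere at (1, 0.5) is absent (|z−center|=14.200 > r=10); Subtracting the remaining from the first: none of the subtracted shapes is present at this height, so the cone is unchanged — area = 50.94 mm². Checking containment: at z = 14.7 the cross-section extends beyond the z = 10.05 cross-section by about 24.88 mm².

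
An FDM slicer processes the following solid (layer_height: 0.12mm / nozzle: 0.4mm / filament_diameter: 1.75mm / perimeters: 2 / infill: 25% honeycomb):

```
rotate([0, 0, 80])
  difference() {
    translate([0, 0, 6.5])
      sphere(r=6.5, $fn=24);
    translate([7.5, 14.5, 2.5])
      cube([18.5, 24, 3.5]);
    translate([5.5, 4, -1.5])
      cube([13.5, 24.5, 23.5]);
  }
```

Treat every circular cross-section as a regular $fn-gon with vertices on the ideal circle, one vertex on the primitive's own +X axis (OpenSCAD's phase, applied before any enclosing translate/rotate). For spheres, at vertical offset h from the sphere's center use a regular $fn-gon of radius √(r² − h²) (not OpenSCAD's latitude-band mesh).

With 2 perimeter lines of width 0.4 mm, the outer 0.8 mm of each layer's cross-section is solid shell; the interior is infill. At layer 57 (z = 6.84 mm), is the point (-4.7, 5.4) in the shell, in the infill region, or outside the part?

At z = 6.84 mm: the sphere: section is a regular 24-gon, circumradius = √(r²−h²) = √(6.5²−0.34²) = 6.491; the cube at (7.5, 14.5) does not reach this height (z outside [2.5, 6]); the 13.5×24.5 cube at (5.5, 4) contributes its full rectangle; Subtracting the remaining from the first: starting from the r=6.5 sphere, the 13.5×24.5 cube at (5.5, 4) misses the remaining region (no effect) — 1 connected region; (rotated 80° about Z; rotation is an isometry so areas/perimeters/island counts are preserved). Overall, the cross-section is a single solid region. Undo the 80° rotation: the query point maps to (4.502, 5.566) in the un-rotated model frame. The nearest boundary edge runs (3.25, 5.62)→(4.59, 4.59); distance from the point to it = 0.72 mm. The point is not inside any of the regions above, so it lies outside the cross-section (0.72 mm from the nearest boundary).

outside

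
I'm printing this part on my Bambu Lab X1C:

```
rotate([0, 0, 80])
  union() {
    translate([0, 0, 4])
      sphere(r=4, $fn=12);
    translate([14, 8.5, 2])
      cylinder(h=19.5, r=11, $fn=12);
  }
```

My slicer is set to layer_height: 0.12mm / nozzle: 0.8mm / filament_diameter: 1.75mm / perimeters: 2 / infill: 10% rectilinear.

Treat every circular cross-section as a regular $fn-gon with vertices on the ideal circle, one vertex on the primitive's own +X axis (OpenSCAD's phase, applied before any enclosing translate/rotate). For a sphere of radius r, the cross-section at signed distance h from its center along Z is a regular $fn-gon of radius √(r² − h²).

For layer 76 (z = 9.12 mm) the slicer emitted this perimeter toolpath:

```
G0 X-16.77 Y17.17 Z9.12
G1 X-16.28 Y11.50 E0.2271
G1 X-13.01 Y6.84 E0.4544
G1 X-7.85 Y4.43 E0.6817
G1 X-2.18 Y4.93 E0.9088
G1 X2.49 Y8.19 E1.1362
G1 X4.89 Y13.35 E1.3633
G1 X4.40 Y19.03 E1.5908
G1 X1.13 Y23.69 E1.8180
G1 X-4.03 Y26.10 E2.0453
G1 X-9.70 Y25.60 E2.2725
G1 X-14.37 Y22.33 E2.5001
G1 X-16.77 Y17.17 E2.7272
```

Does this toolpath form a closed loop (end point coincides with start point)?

yes

Start point (G0): (-16.77, 17.17). End point (last G1): the path returns to the start — closed.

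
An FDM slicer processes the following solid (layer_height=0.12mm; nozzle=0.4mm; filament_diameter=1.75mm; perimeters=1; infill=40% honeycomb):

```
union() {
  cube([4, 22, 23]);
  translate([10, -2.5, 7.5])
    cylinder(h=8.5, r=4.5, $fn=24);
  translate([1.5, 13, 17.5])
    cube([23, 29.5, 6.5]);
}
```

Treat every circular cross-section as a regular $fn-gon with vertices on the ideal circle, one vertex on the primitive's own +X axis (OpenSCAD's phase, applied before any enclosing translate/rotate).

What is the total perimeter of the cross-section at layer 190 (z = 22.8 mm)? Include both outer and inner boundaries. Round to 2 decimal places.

134.00 mm

At z = 22.8 mm: the 4×22 cube contributes its full rectangle (perimeter 52.00 mm); the cylinder at (10, -2.5) does not reach this height (z outside [7.5, 16]); the cube at (1.5, 13) is present — its section is the full 23×29.5 rectangle (perimeter 105.00 mm); Merging all regions: the regions partially overlap (shared area 22.50 mm²), so the edge portions inside another operand are dropped and the merged outline is re-measured after clipping — boundary = 134.00 mm. Overall, the cross-section is a single solid region. Total boundary length (outer) = 134.00 mm.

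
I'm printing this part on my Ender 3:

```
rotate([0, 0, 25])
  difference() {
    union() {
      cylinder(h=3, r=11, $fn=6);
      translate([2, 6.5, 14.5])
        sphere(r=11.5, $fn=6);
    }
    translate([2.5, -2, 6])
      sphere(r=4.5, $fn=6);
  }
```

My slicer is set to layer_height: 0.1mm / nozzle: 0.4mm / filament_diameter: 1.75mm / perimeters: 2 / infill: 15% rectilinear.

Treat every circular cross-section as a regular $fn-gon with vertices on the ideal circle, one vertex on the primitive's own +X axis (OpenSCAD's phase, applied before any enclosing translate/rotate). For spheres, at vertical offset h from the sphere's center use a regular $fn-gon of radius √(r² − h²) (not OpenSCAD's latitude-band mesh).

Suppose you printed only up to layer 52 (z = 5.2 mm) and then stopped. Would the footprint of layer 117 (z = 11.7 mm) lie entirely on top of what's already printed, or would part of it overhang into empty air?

Compare the two slices. At z = 5.2: the cylinder is absent (z outside [0, 3]); the r=11.5 sphere at (2, 6.5) contributes a regular 6-gon of circumradius √(11.5²−9.3²) = 6.765 (area = (6/2)·6.765²·sin(360°/6) = 118.89 mm²); Merging all regions: only the r=11.5 sphere at (2, 6.5) is present, so the union is just that shape — area = 118.89 mm²; the r=4.5 sphere at (2.5, -2) contributes a regular 6-gon of circumradius √(4.5²−0.8²) = 4.428 (area = (6/2)·4.428²·sin(360°/6) = 50.95 mm²); After the difference (first − rest): starting from the result so far (118.89 mm²), the r=4.5 sphere at (2.5, -2) partially overlaps it — only the 6.11 mm² overlap (of its 50.95 mm²) is removed, clipping the outline — area = 112.78 mm²; (whole slice rotated 25° about Z — lengths, areas and connectivity unchanged). At z = 11.7: the cylinder is not intersected at this z (z outside [0, 3]); the r=11.5 sphere at (2, 6.5) contributes a regular 6-gon of circumradius √(11.5²−2.8²) = 11.154 (area = (6/2)·11.154²·sin(360°/6) = 323.23 mm²); Taking the union: only the r=11.5 sphere at (2, 6.5) is present, so the union is just that shape — area = 323.23 mm²; the sphere at (2.5, -2) does not reach this height (|z−center|=5.700 > r=4.5); After the difference (first − rest): none of the subtracted shapes is present at this height, so the result so far is unchanged — area = 323.23 mm²; (rotated 25° about Z; rotation is an isometry so areas/perimeters/island counts are preserved). Checking containment: at z = 11.7 the cross-section extends beyond the z = 5.2 cross-section by about 210.45 mm².

part overhangs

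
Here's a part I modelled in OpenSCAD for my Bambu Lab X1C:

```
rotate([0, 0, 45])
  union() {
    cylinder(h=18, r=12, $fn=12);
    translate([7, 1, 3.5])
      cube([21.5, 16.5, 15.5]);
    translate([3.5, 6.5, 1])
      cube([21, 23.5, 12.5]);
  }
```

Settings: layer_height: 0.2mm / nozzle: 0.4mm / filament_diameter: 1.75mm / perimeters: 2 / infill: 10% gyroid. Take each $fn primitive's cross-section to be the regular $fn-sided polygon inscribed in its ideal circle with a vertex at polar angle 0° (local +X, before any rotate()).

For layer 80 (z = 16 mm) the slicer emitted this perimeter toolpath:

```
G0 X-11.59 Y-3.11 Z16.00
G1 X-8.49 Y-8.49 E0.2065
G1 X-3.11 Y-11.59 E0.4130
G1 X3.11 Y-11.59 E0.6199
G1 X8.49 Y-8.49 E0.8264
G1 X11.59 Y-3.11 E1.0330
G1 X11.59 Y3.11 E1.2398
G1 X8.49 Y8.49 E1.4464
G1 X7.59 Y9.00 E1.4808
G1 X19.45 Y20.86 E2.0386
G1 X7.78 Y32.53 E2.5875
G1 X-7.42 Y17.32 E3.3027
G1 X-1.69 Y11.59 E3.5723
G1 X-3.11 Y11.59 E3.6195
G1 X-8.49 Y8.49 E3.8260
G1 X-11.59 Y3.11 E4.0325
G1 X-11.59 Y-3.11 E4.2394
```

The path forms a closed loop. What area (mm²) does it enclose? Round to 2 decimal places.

Apply the shoelace formula to the sequence of (X, Y) vertices; enclosed area = 760.88 mm².

760.88 mm²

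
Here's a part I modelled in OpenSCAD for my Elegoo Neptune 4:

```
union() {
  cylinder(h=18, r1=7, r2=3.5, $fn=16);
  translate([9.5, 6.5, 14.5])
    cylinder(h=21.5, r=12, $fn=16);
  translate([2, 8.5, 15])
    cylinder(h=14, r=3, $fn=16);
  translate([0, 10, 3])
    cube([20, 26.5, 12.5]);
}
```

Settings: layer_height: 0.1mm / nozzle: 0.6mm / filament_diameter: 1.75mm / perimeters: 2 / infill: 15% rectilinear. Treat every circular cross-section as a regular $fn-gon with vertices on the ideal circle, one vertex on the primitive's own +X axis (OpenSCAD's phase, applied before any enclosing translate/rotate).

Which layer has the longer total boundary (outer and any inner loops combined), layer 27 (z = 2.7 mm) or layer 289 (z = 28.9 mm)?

Layer 27 (z = 2.7): the cone (r1=7→r2=3.5) has section circumradius 6.475 here — a regular 16-gon (perimeter = 2·16·6.475·sin(180°/16) = 40.42 mm); the cylinder at (9.5, 6.5) is absent (z outside [14.5, 36]); the cylinder at (2, 8.5) does not reach this height (z outside [15, 29]); the cube at (0, 10) does not reach this height (z outside [3, 15.5]); Taking the union: only the cone is present, so the union is just that shape — boundary = 40.42 mm. So its perimeter = 40.42 mm. Layer 289 (z = 28.9): the cone does not reach this height (z outside [0, 18]); the r=12 cylinder at (9.5, 6.5) contributes a regular 16-gon of circumradius 12 (perimeter = 2·16·12.000·sin(180°/16) = 74.91 mm); the r=3 cylinder at (2, 8.5) gives a regular 16-gon of circumradius 3 (constant along its height) (perimeter = 2·16·3.000·sin(180°/16) = 18.73 mm); the cube at (0, 10) is absent (z outside [3, 15.5]); Combining (union): the r=3 cylinder at (2, 8.5) lies entirely inside the r=12 cylinder at (9.5, 6.5), so the union is just the r=12 cylinder at (9.5, 6.5) — boundary = 74.91 mm. So its perimeter = 74.91 mm. Layer 289 is larger (74.91 vs 40.42 mm).

layer 289 (z = 28.9 mm)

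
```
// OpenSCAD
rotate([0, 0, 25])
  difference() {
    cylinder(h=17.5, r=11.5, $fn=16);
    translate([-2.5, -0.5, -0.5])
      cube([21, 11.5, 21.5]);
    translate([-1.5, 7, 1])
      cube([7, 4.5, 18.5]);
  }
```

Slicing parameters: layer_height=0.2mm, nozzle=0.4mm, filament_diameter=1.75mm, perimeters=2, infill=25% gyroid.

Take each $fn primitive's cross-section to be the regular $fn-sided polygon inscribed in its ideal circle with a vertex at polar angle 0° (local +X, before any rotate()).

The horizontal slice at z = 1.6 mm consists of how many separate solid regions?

At z = 1.6 mm: the r=11.5 cylinder contributes a regular 16-gon of circumradius 11.5; the cube at (-2.5, -0.5) is present — its section is the full 21×11.5 rectangle; the cube at (-1.5, 7) (footprint 7×4.5) is included at this height; Taking the first minus the rest: starting from the r=11.5 cylinder, the 21×11.5 cube at (-2.5, -0.5) partially overlaps it — only the 135.07 mm² overlap (of its 241.50 mm²) is removed, clipping the outline; the 7×4.5 cube at (-1.5, 7) partially overlaps it — only the 1.15 mm² overlap (of its 31.50 mm²) is removed, clipping the outline — 1 connected region; (whole slice rotated 25° about Z — lengths, areas and connectivity unchanged). The result has 1 disconnected region.

1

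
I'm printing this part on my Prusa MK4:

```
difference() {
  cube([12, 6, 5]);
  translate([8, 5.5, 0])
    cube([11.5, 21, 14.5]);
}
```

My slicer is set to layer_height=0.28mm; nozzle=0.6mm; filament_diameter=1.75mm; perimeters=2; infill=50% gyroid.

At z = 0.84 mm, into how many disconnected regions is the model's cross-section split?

At z = 0.84 mm: the 12×6 cube contributes its full rectangle; the cube at (8, 5.5) is present — its section is the full 11.5×21 rectangle; Subtracting the remaining from the first: starting from the 12×6 cube, the 11.5×21 cube at (8, 5.5) partially overlaps it — only the 2.00 mm² overlap (of its 241.50 mm²) is removed, clipping the outline — 1 connected region. The result has 1 disconnected region.

1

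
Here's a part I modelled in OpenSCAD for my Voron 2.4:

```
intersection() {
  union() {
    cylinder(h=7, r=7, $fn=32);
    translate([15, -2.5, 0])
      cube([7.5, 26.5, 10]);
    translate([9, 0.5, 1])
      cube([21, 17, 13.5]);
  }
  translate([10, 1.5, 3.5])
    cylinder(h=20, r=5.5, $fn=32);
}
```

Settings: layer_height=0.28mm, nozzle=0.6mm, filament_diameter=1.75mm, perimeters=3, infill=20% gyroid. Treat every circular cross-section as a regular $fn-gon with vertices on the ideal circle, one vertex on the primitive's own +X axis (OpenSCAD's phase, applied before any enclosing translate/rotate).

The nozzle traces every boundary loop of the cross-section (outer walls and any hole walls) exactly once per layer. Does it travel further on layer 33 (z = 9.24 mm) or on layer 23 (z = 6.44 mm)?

Layer 33 (z = 9.24): the cylinder is not intersected at this z (z outside [0, 7]); the cube at (15, -2.5) is present — its section is the full 7.5×26.5 rectangle (perimeter 68.00 mm); the cube at (9, 0.5) (footprint 21×17) is included at this height (perimeter 76.00 mm); Taking the union: the regions partially overlap (shared area 127.50 mm²), so the edge portions inside another operand are dropped and the merged outline is re-measured after clipping — boundary = 95.00 mm; the cylinder at (10, 1.5): section is a regular 32-gon, circumradius r=5.5 (perimeter = 2·32·5.500·sin(180°/32) = 34.50 mm); Taking the intersection: the r=5.5 cylinder at (10, 1.5) partially overlaps that combined region; clipping to the common part keeps 35.79 mm² — boundary = 25.62 mm. So its perimeter = 25.62 mm. Layer 23 (z = 6.44): the r=7 cylinder gives a regular 32-gon of circumradius 7 (constant along its height) (perimeter = 2·32·7.000·sin(180°/32) = 43.91 mm); the cube at (15, -2.5) (footprint 7.5×26.5) is included at this height (perimeter 68.00 mm); the 21×17 cube at (9, 0.5) contributes its full rectangle (perimeter 76.00 mm); Combining (union): the regions partially overlap (shared area 127.50 mm²), so the edge portions inside another operand are dropped and the merged outline is re-measured after clipping — boundary = 138.91 mm; the r=5.5 cylinder at (10, 1.5) gives a regular 32-gon of circumradius 5.5 (constant along its height) (perimeter = 2·32·5.500·sin(180°/32) = 34.50 mm); Taking the intersection: the r=5.5 cylinder at (10, 1.5) partially overlaps the result so far; clipping to the common part keeps 47.31 mm² — boundary = 41.07 mm. So its perimeter = 41.07 mm. Layer 23 is larger (41.07 vs 25.62 mm).

layer 23 (z = 6.44 mm)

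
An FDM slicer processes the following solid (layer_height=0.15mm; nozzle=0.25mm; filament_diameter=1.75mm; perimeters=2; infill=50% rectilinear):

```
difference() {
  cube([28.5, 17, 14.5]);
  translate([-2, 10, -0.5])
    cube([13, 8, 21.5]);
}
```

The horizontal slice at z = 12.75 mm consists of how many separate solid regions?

At z = 12.75 mm: the cube (footprint 28.5×17) is included at this height; the cube at (-2, 10) is present — its section is the full 13×8 rectangle; Taking the first minus the rest: starting from the 28.5×17 cube, the 13×8 cube at (-2, 10) partially overlaps it — only the 77.00 mm² overlap (of its 104.00 mm²) is removed, clipping the outline — 1 connected region. The result has 1 disconnected region.

1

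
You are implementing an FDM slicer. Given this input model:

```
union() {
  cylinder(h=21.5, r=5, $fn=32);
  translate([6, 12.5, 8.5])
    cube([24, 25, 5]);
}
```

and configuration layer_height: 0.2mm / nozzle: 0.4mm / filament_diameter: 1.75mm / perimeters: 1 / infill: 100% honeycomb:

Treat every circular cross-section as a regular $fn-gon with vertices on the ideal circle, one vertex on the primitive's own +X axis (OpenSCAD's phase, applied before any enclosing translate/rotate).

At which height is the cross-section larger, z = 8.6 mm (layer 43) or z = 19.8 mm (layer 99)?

layer 43 (z = 8.6 mm)

Layer 43 (z = 8.6): the cylinder: section is a regular 32-gon, circumradius r=5 (area = (32/2)·5.000²·sin(360°/32) = 78.04 mm²); the cube at (6, 12.5) (footprint 24×25) is included at this height (area 600.00 mm²); Combining (union): the 2 present regions are separate (no shared area or edge), so areas and boundary lengths simply add and each stays a separate island — area = 678.04 mm². So its area = 678.04 mm². Layer 99 (z = 19.8): the r=5 cylinder contributes a regular 32-gon of circumradius 5 (area = (32/2)·5.000²·sin(360°/32) = 78.04 mm²); the cube at (6, 12.5) does not reach this height (z outside [8.5, 13.5]); Taking the union: only the r=5 cylinder is present, so the union is just that shape — area = 78.04 mm². So its area = 78.04 mm². Layer 43 is larger (678.04 vs 78.04 mm²).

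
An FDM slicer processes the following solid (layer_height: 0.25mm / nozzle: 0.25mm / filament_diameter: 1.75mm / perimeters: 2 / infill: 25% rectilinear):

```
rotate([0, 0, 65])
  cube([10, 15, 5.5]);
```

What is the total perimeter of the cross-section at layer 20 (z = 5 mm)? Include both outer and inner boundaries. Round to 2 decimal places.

At z = 5 mm: the 10×15 cube contributes its full rectangle (perimeter 50.00 mm); (whole slice rotated 65° about Z — lengths, areas and connectivity unchanged). Overall, the cross-section is a single solid region. Total boundary length (outer) = 50.00 mm.

50.00 mm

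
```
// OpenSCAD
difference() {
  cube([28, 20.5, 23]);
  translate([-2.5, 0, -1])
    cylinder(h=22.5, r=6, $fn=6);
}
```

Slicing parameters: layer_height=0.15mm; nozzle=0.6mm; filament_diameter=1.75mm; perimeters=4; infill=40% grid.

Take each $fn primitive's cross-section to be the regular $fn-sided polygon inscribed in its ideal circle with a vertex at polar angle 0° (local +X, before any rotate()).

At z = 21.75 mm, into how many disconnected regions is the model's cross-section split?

1

At z = 21.75 mm: the cube is present — its section is the full 28×20.5 rectangle; the cylinder at (-2.5, 0) is not intersected at this z (z outside [-1, 21.5]); Taking the first minus the rest: none of the subtracted shapes is present at this height, so the 28×20.5 cube is unchanged — 1 connected region. The result has 1 disconnected region.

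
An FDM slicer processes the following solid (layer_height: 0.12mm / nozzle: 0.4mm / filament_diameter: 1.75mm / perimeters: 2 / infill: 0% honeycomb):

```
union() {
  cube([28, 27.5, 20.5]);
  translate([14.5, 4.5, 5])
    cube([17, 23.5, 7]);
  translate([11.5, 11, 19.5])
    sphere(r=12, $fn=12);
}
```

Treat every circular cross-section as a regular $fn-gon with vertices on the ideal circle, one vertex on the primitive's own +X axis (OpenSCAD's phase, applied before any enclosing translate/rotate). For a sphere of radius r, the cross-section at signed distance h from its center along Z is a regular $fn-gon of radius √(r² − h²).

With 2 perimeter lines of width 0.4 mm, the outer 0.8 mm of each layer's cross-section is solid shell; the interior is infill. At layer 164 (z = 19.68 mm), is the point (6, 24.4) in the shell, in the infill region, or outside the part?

infill

At z = 19.68 mm: the cube (footprint 28×27.5) is included at this height; the cube at (14.5, 4.5) is absent (z outside [5, 12]); the r=12 sphere at (11.5, 11) contributes a regular 12-gon of circumradius √(12²−0.18²) = 11.999; Taking the union: the regions partially overlap (shared area 427.25 mm²), so overlapping operands fuse into one piece — 1 connected region. Overall, the cross-section is a single solid region. The nearest boundary edge runs (0.00, 27.50)→(28.00, 27.50); distance from the point to it = 3.10 mm. The point is inside the cross-section and 3.10 mm from the nearest boundary — more than the 0.8 mm shell width (2 × 0.4), so it's in the infill interior.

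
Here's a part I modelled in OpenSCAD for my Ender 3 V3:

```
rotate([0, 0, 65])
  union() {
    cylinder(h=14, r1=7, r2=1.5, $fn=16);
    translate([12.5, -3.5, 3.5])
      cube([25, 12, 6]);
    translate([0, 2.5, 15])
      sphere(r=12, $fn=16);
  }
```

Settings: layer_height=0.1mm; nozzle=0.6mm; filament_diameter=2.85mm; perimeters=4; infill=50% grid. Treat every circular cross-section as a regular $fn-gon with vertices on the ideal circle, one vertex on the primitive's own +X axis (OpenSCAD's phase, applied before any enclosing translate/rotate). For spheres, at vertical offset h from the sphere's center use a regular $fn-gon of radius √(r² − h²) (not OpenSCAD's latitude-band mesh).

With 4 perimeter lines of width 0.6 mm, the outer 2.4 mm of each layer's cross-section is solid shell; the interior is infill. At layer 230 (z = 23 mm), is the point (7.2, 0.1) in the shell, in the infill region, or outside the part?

outside

At z = 23 mm: the cone does not reach this height (z outside [0, 14]); the cube at (12.5, -3.5) does not reach this height (z outside [3.5, 9.5]); the r=12 sphere at (0, 2.5) slices to a regular 16-gon of circumradius 8.944 (√(r²−h²) with h=8 from center); Merging all regions: only the r=12 sphere at (0, 2.5) is present, so the union is just that shape — 1 connected region; (rotated 65° about Z; rotation is an isometry so areas/perimeters/island counts are preserved). Overall, the cross-section is a single solid region. Undo the 65° rotation: the query point maps to (3.133, -6.483) in the un-rotated model frame. The nearest boundary edge runs (-0.00, -6.44)→(3.42, -5.76); distance from the point to it = 0.65 mm. The point is not inside any of the regions above, so it lies outside the cross-section (0.65 mm from the nearest boundary).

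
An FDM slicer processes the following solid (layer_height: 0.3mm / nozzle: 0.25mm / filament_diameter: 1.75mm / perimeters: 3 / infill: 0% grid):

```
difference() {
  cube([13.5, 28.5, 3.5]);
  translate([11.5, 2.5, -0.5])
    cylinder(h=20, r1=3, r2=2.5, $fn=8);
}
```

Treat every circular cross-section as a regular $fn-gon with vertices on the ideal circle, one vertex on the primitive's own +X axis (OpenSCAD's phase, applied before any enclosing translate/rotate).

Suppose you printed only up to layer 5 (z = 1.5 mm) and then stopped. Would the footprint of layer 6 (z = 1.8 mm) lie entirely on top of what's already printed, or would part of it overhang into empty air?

Compare the two slices. At z = 1.5: the 13.5×28.5 cube contributes its full rectangle (area 384.75 mm²); the cone at (11.5, 2.5): at t=0.100 of its height the radius interpolates to r₁+(r₂−r₁)t = 2.950, giving a regular 8-gon of that circumradius (area = (8/2)·2.950²·sin(360°/8) = 24.61 mm²); Taking the first minus the rest: starting from the 13.5×28.5 cube (384.75 mm²), the cone at (11.5, 2.5) partially overlaps it — only the 21.96 mm² overlap (of its 24.61 mm²) is removed, clipping the outline — area = 362.79 mm². At z = 1.8: the cube (footprint 13.5×28.5) is included at this height (area 384.75 mm²); the cone at (11.5, 2.5): at t=0.115 of its height the radius interpolates to r₁+(r₂−r₁)t = 2.942, giving a regular 8-gon of that circumradius (area = (8/2)·2.942²·sin(360°/8) = 24.49 mm²); Taking the first minus the rest: starting from the 13.5×28.5 cube (384.75 mm²), the cone at (11.5, 2.5) partially overlaps it — only the 21.89 mm² overlap (of its 24.49 mm²) is removed, clipping the outline — area = 362.86 mm². Checking containment: the cross-section at z = 1.8 is a subset of the cross-section at z = 1.5.

entirely on top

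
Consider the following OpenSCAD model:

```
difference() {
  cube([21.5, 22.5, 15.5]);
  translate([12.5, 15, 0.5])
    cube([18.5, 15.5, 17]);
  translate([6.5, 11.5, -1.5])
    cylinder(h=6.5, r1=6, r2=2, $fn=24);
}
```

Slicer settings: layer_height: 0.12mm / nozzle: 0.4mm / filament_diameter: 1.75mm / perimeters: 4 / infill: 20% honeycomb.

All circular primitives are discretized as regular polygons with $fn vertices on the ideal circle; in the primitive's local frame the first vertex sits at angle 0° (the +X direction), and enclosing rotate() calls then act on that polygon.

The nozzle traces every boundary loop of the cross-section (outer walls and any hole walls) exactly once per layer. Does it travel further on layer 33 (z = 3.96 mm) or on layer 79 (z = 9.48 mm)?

layer 33 (z = 3.96 mm)

Layer 33 (z = 3.96): the cube (footprint 21.5×22.5) is included at this height (perimeter 88.00 mm); the cube at (12.5, 15) (footprint 18.5×15.5) is included at this height (perimeter 68.00 mm); the cone at (6.5, 11.5) (r1=6→r2=2) has section circumradius 2.640 here — a regular 24-gon (perimeter = 2·24·2.640·sin(180°/24) = 16.54 mm); Taking the first minus the rest: starting from the 21.5×22.5 cube, the 18.5×15.5 cube at (12.5, 15) partially overlaps it — only the 67.50 mm² overlap (of its 286.75 mm²) is removed, clipping the outline; the cone at (6.5, 11.5) lies wholly inside it (removes its full 21.65 mm² and its 16.54 mm outline becomes a hole wall) — boundary (outer + 1 inner loop) = 104.54 mm. So its perimeter = 104.54 mm. Layer 79 (z = 9.48): the 21.5×22.5 cube contributes its full rectangle (perimeter 88.00 mm); the 18.5×15.5 cube at (12.5, 15) contributes its full rectangle (perimeter 68.00 mm); the cone at (6.5, 11.5) is absent (z outside [-1.5, 5]); After the difference (first − rest): starting from the 21.5×22.5 cube, the 18.5×15.5 cube at (12.5, 15) partially overlaps it — only the 67.50 mm² overlap (of its 286.75 mm²) is removed, clipping the outline — boundary = 88.00 mm. So its perimeter = 88.00 mm. Layer 33 is larger (104.54 vs 88.00 mm).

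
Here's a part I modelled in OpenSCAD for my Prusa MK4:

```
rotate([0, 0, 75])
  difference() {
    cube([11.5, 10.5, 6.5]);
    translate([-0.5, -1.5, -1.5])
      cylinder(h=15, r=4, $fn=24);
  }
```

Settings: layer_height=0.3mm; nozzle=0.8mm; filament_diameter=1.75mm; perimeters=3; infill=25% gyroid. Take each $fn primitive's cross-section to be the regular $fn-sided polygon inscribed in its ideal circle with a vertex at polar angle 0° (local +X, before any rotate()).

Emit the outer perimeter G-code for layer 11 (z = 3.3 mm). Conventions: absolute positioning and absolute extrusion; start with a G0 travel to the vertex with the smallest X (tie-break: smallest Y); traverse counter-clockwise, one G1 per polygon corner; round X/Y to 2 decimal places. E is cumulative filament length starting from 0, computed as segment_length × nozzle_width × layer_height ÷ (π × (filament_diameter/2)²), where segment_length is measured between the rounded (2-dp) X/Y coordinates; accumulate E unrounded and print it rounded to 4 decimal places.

At z = 3.3 mm: the cube (footprint 11.5×10.5) is included at this height; the cylinder at (-0.5, -1.5): section is a regular 24-gon, circumradius r=4; Subtracting the remaining from the first: starting from the 11.5×10.5 cube, the r=4 cylinder at (-0.5, -1.5) partially overlaps it — only the 5.37 mm² overlap (of its 49.69 mm²) is removed, clipping the outline — 1 connected region; (rotated 75° about Z; rotation is an isometry so areas/perimeters/island counts are preserved). The outline is a single polygon with 9 vertices. Extrusion per mm of travel: 0.8 × 0.3 / (π × 0.875²) = 0.099780. Accumulating E over each segment gives final E = 4.2526.

G0 X-10.14 Y2.72 Z3.30
G1 X-2.35 Y0.63 E0.8048
G1 X-2.14 Y1.13 E0.8589
G1 X-1.51 Y1.96 E0.9629
G1 X-0.68 Y2.59 E1.0668
G1 X0.28 Y2.99 E1.1706
G1 X0.82 Y3.06 E1.2249
G1 X2.98 Y11.11 E2.0566
G1 X-7.17 Y13.83 E3.1051
G1 X-10.14 Y2.72 E4.2526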